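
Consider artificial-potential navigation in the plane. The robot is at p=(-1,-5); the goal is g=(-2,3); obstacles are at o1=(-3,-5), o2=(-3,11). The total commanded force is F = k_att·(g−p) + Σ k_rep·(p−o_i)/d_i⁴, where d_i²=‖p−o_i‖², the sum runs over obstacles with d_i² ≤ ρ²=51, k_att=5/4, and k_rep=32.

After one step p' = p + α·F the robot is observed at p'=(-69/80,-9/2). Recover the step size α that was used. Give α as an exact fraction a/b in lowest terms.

F_att = 5/4·(g−p) = 5/4·(-1,8) = (-1.2500,10.0000)
o1: d²=4 ≤ ρ²=51; F_rep = 32·(2,0)/4² = (4.0000,0.0000)
o2: d²=260 > ρ²=51 → inactive
F = F_att + ΣF_rep = (2.7500,10.0000)
Δp = p'−p = (0.1375,0.5000); α = Δx/Fx = (11/80) / (11/4) = 1/20
check: Δy/Fy = (1/2) / (10) = 1/20 ✓

α = 1/20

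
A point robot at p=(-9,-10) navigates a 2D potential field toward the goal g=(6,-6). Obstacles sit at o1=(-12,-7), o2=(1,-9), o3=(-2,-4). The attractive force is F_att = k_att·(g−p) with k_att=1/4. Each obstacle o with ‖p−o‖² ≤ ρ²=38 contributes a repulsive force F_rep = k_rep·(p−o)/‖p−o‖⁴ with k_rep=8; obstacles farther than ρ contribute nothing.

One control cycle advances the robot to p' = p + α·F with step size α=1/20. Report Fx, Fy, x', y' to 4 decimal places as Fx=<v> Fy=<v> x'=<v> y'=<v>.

F_att = 1/4·(g−p) = 1/4·(15,4) = (3.7500,1.0000)
o1: d²=18 ≤ ρ²=38; F_rep = 8·(3,-3)/18² = (0.0741,-0.0741)
o2: d²=101 > ρ²=38 → inactive
o3: d²=85 > ρ²=38 → inactive
F = F_att + ΣF_rep = (3.8241,0.9259)
p' = p + 1/20·F = (-8.8088,-9.9537)

Fx=3.8241 Fy=0.9259 x'=-8.8088 y'=-9.9537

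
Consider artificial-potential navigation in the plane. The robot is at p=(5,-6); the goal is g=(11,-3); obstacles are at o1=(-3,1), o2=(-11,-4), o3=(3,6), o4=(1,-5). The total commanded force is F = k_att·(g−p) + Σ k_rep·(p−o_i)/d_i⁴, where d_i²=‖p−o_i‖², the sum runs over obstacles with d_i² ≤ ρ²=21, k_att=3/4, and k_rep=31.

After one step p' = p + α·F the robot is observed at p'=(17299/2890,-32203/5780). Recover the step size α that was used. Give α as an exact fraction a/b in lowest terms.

α = 1/5

F_att = 3/4·(g−p) = 3/4·(6,3) = (4.5000,2.2500)
o1: d²=113 > ρ²=21 → inactive
o2: d²=260 > ρ²=21 → inactive
o3: d²=148 > ρ²=21 → inactive
o4: d²=17 ≤ ρ²=21; F_rep = 31·(4,-1)/17² = (0.4291,-0.1073)
F = F_att + ΣF_rep = (4.9291,2.1427)
Δp = p'−p = (0.9858,0.4285); α = Δx/Fx = (2849/2890) / (2849/578) = 1/5
check: Δy/Fy = (2477/5780) / (2477/1156) = 1/5 ✓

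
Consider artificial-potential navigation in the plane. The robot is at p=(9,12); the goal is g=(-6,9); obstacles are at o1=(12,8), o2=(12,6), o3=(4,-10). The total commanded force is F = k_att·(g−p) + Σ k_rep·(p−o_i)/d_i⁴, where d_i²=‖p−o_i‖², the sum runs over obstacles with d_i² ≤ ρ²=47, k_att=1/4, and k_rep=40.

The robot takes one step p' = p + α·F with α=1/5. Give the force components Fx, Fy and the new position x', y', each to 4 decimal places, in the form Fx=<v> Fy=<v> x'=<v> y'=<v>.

F_att = 1/4·(g−p) = 1/4·(-15,-3) = (-3.7500,-0.7500)
o1: d²=25 ≤ ρ²=47; F_rep = 40·(-3,4)/25² = (-0.1920,0.2560)
o2: d²=45 ≤ ρ²=47; F_rep = 40·(-3,6)/45² = (-0.0593,0.1185)
o3: d²=509 > ρ²=47 → inactive
F = F_att + ΣF_rep = (-4.0013,-0.3755)
p' = p + 1/5·F = (8.1997,11.9249)

Fx=-4.0013 Fy=-0.3755 x'=8.1997 y'=11.9249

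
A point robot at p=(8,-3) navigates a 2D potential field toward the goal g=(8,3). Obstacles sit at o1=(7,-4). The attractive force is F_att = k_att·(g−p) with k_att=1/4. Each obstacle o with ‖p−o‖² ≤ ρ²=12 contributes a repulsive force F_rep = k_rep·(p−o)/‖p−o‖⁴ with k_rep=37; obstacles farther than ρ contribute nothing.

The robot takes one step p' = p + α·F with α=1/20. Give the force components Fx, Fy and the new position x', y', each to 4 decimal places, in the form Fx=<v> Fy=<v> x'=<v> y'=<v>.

Fx=9.2500 Fy=10.7500 x'=8.4625 y'=-2.4625

F_att = 1/4·(g−p) = 1/4·(0,6) = (0.0000,1.5000)
o1: d²=2 ≤ ρ²=12; F_rep = 37·(1,1)/2² = (9.2500,9.2500)
F = F_att + ΣF_rep = (9.2500,10.7500)
p' = p + 1/20·F = (8.4625,-2.4625)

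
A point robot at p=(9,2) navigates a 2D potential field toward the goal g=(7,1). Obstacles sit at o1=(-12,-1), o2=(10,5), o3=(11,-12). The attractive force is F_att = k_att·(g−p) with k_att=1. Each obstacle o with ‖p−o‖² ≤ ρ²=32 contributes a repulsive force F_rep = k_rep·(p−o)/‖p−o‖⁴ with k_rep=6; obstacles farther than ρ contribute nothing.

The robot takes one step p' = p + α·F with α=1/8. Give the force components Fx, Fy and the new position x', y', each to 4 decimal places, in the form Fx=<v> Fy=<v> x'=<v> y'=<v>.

Fx=-2.0600 Fy=-1.1800 x'=8.7425 y'=1.8525

F_att = 1·(g−p) = 1·(-2,-1) = (-2.0000,-1.0000)
o1: d²=450 > ρ²=32 → inactive
o2: d²=10 ≤ ρ²=32; F_rep = 6·(-1,-3)/10² = (-0.0600,-0.1800)
o3: d²=200 > ρ²=32 → inactive
F = F_att + ΣF_rep = (-2.0600,-1.1800)
p' = p + 1/8·F = (8.7425,1.8525)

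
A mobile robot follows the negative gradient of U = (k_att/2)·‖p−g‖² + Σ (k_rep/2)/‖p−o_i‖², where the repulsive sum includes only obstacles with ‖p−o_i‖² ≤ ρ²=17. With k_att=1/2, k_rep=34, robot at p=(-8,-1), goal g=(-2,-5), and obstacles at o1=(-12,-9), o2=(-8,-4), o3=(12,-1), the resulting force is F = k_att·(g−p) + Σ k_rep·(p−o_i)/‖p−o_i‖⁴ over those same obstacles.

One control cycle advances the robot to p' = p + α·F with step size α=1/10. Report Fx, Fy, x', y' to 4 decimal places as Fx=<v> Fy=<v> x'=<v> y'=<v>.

Fx=3.0000 Fy=-0.7407 x'=-7.7000 y'=-1.0741

F_att = 1/2·(g−p) = 1/2·(6,-4) = (3.0000,-2.0000)
o1: d²=80 > ρ²=17 → inactive
o2: d²=9 ≤ ρ²=17; F_rep = 34·(0,3)/9² = (0.0000,1.2593)
o3: d²=400 > ρ²=17 → inactive
F = F_att + ΣF_rep = (3.0000,-0.7407)
p' = p + 1/10·F = (-7.7000,-1.0741)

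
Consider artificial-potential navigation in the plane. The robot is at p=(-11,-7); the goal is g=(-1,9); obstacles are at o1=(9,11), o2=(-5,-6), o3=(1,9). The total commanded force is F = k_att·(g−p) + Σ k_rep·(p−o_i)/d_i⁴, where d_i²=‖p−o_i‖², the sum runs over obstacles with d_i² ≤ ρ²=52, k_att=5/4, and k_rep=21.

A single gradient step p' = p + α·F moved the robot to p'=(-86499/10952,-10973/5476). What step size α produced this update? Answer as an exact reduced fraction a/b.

α = 1/4

F_att = 5/4·(g−p) = 5/4·(10,16) = (12.5000,20.0000)
o1: d²=724 > ρ²=52 → inactive
o2: d²=37 ≤ ρ²=52; F_rep = 21·(-6,-1)/37² = (-0.0920,-0.0153)
o3: d²=400 > ρ²=52 → inactive
F = F_att + ΣF_rep = (12.4080,19.9847)
Δp = p'−p = (3.1020,4.9962); α = Δx/Fx = (33973/10952) / (33973/2738) = 1/4
check: Δy/Fy = (27359/5476) / (27359/1369) = 1/4 ✓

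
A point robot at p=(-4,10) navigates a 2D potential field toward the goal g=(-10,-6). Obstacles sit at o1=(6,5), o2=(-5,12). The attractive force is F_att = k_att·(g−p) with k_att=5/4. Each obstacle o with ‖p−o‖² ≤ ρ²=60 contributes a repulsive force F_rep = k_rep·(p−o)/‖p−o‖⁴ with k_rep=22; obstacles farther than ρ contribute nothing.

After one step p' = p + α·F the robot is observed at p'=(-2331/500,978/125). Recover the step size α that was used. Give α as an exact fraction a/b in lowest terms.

F_att = 5/4·(g−p) = 5/4·(-6,-16) = (-7.5000,-20.0000)
o1: d²=125 > ρ²=60 → inactive
o2: d²=5 ≤ ρ²=60; F_rep = 22·(1,-2)/5² = (0.8800,-1.7600)
F = F_att + ΣF_rep = (-6.6200,-21.7600)
Δp = p'−p = (-0.6620,-2.1760); α = Δx/Fx = (-331/500) / (-331/50) = 1/10
check: Δy/Fy = (-272/125) / (-544/25) = 1/10 ✓

α = 1/10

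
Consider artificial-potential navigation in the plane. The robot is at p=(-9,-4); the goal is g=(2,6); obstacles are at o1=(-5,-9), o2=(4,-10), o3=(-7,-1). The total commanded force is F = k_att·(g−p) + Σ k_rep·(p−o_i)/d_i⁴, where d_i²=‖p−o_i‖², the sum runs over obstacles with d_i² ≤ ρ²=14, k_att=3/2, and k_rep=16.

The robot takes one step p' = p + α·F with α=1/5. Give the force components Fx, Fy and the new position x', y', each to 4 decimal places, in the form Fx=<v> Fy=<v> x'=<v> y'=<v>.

Fx=16.3107 Fy=14.7160 x'=-5.7379 y'=-1.0568

F_att = 3/2·(g−p) = 3/2·(11,10) = (16.5000,15.0000)
o1: d²=41 > ρ²=14 → inactive
o2: d²=205 > ρ²=14 → inactive
o3: d²=13 ≤ ρ²=14; F_rep = 16·(-2,-3)/13² = (-0.1893,-0.2840)
F = F_att + ΣF_rep = (16.3107,14.7160)
p' = p + 1/5·F = (-5.7379,-1.0568)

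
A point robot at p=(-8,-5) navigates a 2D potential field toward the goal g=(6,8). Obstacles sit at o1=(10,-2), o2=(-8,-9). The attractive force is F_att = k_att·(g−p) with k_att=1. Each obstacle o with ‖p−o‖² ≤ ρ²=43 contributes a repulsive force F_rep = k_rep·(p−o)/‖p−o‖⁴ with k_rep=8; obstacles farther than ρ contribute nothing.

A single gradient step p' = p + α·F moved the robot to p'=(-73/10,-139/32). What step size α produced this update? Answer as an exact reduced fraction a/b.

F_att = 1·(g−p) = 1·(14,13) = (14.0000,13.0000)
o1: d²=333 > ρ²=43 → inactive
o2: d²=16 ≤ ρ²=43; F_rep = 8·(0,4)/16² = (0.0000,0.1250)
F = F_att + ΣF_rep = (14.0000,13.1250)
Δp = p'−p = (0.7000,0.6562); α = Δx/Fx = (7/10) / (14) = 1/20
check: Δy/Fy = (21/32) / (105/8) = 1/20 ✓

α = 1/20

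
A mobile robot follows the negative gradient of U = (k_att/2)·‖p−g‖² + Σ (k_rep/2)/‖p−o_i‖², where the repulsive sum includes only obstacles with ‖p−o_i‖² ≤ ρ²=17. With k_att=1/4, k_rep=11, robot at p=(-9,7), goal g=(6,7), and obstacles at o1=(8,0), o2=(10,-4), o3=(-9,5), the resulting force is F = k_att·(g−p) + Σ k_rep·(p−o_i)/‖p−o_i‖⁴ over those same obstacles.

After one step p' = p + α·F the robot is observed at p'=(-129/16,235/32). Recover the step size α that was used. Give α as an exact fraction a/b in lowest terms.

α = 1/4

F_att = 1/4·(g−p) = 1/4·(15,0) = (3.7500,0.0000)
o1: d²=338 > ρ²=17 → inactive
o2: d²=482 > ρ²=17 → inactive
o3: d²=4 ≤ ρ²=17; F_rep = 11·(0,2)/4² = (0.0000,1.3750)
F = F_att + ΣF_rep = (3.7500,1.3750)
Δp = p'−p = (0.9375,0.3438); α = Δx/Fx = (15/16) / (15/4) = 1/4
check: Δy/Fy = (11/32) / (11/8) = 1/4 ✓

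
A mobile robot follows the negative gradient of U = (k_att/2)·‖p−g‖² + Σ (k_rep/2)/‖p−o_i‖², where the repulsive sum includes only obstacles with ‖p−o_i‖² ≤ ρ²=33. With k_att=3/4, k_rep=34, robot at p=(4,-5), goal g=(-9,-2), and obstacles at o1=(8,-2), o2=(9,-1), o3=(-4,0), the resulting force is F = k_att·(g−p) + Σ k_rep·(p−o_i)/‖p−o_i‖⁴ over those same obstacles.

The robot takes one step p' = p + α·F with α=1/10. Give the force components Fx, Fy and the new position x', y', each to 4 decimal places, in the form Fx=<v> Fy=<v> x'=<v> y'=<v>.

F_att = 3/4·(g−p) = 3/4·(-13,3) = (-9.7500,2.2500)
o1: d²=25 ≤ ρ²=33; F_rep = 34·(-4,-3)/25² = (-0.2176,-0.1632)
o2: d²=41 > ρ²=33 → inactive
o3: d²=89 > ρ²=33 → inactive
F = F_att + ΣF_rep = (-9.9676,2.0868)
p' = p + 1/10·F = (3.0032,-4.7913)

Fx=-9.9676 Fy=2.0868 x'=3.0032 y'=-4.7913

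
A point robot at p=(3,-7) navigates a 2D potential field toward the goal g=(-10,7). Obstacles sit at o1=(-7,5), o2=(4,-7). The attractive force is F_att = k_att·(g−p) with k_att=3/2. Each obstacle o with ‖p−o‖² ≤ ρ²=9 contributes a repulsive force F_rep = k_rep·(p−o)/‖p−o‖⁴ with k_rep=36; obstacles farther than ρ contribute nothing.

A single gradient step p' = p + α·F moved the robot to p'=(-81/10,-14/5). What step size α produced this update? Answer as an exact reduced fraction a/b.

α = 1/5

F_att = 3/2·(g−p) = 3/2·(-13,14) = (-19.5000,21.0000)
o1: d²=244 > ρ²=9 → inactive
o2: d²=1 ≤ ρ²=9; F_rep = 36·(-1,0)/1² = (-36.0000,0.0000)
F = F_att + ΣF_rep = (-55.5000,21.0000)
Δp = p'−p = (-11.1000,4.2000); α = Δx/Fx = (-111/10) / (-111/2) = 1/5
check: Δy/Fy = (21/5) / (21) = 1/5 ✓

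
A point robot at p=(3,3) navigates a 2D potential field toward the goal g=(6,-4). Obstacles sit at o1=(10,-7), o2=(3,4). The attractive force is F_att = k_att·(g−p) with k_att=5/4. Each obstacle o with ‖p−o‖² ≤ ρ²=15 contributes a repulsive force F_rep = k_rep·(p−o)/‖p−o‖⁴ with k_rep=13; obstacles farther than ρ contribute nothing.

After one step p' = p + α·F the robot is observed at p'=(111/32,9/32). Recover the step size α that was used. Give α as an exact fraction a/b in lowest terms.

F_att = 5/4·(g−p) = 5/4·(3,-7) = (3.7500,-8.7500)
o1: d²=149 > ρ²=15 → inactive
o2: d²=1 ≤ ρ²=15; F_rep = 13·(0,-1)/1² = (0.0000,-13.0000)
F = F_att + ΣF_rep = (3.7500,-21.7500)
Δp = p'−p = (0.4688,-2.7188); α = Δx/Fx = (15/32) / (15/4) = 1/8
check: Δy/Fy = (-87/32) / (-87/4) = 1/8 ✓

α = 1/8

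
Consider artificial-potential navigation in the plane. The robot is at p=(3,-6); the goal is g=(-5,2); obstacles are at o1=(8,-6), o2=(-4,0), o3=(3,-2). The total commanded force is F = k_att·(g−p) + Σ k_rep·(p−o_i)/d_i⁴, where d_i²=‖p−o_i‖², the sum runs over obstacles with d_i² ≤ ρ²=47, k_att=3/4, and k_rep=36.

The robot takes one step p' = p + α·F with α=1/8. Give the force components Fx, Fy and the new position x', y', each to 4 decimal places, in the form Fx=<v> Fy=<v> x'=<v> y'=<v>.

F_att = 3/4·(g−p) = 3/4·(-8,8) = (-6.0000,6.0000)
o1: d²=25 ≤ ρ²=47; F_rep = 36·(-5,0)/25² = (-0.2880,0.0000)
o2: d²=85 > ρ²=47 → inactive
o3: d²=16 ≤ ρ²=47; F_rep = 36·(0,-4)/16² = (0.0000,-0.5625)
F = F_att + ΣF_rep = (-6.2880,5.4375)
p' = p + 1/8·F = (2.2140,-5.3203)

Fx=-6.2880 Fy=5.4375 x'=2.2140 y'=-5.3203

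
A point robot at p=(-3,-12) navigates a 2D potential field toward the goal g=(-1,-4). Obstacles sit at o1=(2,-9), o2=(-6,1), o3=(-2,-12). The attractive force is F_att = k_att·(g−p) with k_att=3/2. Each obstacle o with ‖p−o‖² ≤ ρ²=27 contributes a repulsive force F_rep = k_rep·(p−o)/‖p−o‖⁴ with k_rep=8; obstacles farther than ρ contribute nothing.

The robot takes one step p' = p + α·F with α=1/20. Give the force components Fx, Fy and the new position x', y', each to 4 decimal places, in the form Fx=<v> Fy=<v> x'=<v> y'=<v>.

F_att = 3/2·(g−p) = 3/2·(2,8) = (3.0000,12.0000)
o1: d²=34 > ρ²=27 → inactive
o2: d²=178 > ρ²=27 → inactive
o3: d²=1 ≤ ρ²=27; F_rep = 8·(-1,0)/1² = (-8.0000,0.0000)
F = F_att + ΣF_rep = (-5.0000,12.0000)
p' = p + 1/20·F = (-3.2500,-11.4000)

Fx=-5.0000 Fy=12.0000 x'=-3.2500 y'=-11.4000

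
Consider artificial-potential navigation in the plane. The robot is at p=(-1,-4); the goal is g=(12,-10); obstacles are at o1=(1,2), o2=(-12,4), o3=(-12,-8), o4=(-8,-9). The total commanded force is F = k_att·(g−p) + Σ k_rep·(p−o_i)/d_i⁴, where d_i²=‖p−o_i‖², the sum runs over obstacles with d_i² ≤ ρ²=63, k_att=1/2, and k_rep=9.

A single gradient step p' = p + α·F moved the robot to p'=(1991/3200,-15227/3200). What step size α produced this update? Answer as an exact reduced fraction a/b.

F_att = 1/2·(g−p) = 1/2·(13,-6) = (6.5000,-3.0000)
o1: d²=40 ≤ ρ²=63; F_rep = 9·(-2,-6)/40² = (-0.0112,-0.0338)
o2: d²=185 > ρ²=63 → inactive
o3: d²=137 > ρ²=63 → inactive
o4: d²=74 > ρ²=63 → inactive
F = F_att + ΣF_rep = (6.4887,-3.0337)
Δp = p'−p = (1.6222,-0.7584); α = Δx/Fx = (5191/3200) / (5191/800) = 1/4
check: Δy/Fy = (-2427/3200) / (-2427/800) = 1/4 ✓

α = 1/4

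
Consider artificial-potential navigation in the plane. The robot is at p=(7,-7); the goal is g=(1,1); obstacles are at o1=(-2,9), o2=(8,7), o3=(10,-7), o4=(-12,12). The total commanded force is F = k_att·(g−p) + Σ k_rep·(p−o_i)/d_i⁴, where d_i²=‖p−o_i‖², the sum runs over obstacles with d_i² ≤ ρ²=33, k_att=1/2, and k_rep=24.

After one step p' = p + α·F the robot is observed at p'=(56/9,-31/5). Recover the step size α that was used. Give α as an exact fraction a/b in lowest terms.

F_att = 1/2·(g−p) = 1/2·(-6,8) = (-3.0000,4.0000)
o1: d²=337 > ρ²=33 → inactive
o2: d²=197 > ρ²=33 → inactive
o3: d²=9 ≤ ρ²=33; F_rep = 24·(-3,0)/9² = (-0.8889,0.0000)
o4: d²=722 > ρ²=33 → inactive
F = F_att + ΣF_rep = (-3.8889,4.0000)
Δp = p'−p = (-0.7778,0.8000); α = Δx/Fx = (-7/9) / (-35/9) = 1/5
check: Δy/Fy = (4/5) / (4) = 1/5 ✓

α = 1/5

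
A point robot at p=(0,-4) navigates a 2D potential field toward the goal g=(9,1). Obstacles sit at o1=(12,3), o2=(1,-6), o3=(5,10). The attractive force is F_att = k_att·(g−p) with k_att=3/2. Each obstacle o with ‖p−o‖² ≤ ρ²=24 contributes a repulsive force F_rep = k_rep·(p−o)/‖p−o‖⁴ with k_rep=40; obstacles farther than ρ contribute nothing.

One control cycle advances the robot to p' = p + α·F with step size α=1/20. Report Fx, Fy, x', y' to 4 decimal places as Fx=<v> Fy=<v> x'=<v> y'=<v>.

Fx=11.9000 Fy=10.7000 x'=0.5950 y'=-3.4650

F_att = 3/2·(g−p) = 3/2·(9,5) = (13.5000,7.5000)
o1: d²=193 > ρ²=24 → inactive
o2: d²=5 ≤ ρ²=24; F_rep = 40·(-1,2)/5² = (-1.6000,3.2000)
o3: d²=221 > ρ²=24 → inactive
F = F_att + ΣF_rep = (11.9000,10.7000)
p' = p + 1/20·F = (0.5950,-3.4650)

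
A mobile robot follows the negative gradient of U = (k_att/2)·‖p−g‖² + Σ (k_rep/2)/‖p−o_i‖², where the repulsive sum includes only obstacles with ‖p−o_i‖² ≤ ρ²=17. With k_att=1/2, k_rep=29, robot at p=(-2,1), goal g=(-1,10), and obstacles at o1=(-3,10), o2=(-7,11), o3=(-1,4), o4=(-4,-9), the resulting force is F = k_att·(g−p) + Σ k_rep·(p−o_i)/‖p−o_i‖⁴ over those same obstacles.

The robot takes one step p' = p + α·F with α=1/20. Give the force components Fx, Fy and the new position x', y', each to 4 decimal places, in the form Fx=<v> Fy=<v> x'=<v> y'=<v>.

F_att = 1/2·(g−p) = 1/2·(1,9) = (0.5000,4.5000)
o1: d²=82 > ρ²=17 → inactive
o2: d²=125 > ρ²=17 → inactive
o3: d²=10 ≤ ρ²=17; F_rep = 29·(-1,-3)/10² = (-0.2900,-0.8700)
o4: d²=104 > ρ²=17 → inactive
F = F_att + ΣF_rep = (0.2100,3.6300)
p' = p + 1/20·F = (-1.9895,1.1815)

Fx=0.2100 Fy=3.6300 x'=-1.9895 y'=1.1815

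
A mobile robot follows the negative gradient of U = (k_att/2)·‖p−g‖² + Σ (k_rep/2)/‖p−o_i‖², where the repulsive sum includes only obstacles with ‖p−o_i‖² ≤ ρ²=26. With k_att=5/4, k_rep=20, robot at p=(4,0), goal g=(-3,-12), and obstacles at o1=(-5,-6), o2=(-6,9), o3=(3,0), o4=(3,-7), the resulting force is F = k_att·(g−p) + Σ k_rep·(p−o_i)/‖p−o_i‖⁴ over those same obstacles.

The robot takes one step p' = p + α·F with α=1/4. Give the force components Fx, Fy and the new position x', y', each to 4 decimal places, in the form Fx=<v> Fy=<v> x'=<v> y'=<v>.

Fx=11.2500 Fy=-15.0000 x'=6.8125 y'=-3.7500

F_att = 5/4·(g−p) = 5/4·(-7,-12) = (-8.7500,-15.0000)
o1: d²=117 > ρ²=26 → inactive
o2: d²=181 > ρ²=26 → inactive
o3: d²=1 ≤ ρ²=26; F_rep = 20·(1,0)/1² = (20.0000,0.0000)
o4: d²=50 > ρ²=26 → inactive
F = F_att + ΣF_rep = (11.2500,-15.0000)
p' = p + 1/4·F = (6.8125,-3.7500)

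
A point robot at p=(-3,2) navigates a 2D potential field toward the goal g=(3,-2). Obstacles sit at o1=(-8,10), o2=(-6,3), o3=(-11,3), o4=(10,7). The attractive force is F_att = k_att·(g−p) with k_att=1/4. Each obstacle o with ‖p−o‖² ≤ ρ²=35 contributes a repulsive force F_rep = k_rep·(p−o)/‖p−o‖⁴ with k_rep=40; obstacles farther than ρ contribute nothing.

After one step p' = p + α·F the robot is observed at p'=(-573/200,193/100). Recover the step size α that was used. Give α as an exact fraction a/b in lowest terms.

α = 1/20

F_att = 1/4·(g−p) = 1/4·(6,-4) = (1.5000,-1.0000)
o1: d²=89 > ρ²=35 → inactive
o2: d²=10 ≤ ρ²=35; F_rep = 40·(3,-1)/10² = (1.2000,-0.4000)
o3: d²=65 > ρ²=35 → inactive
o4: d²=194 > ρ²=35 → inactive
F = F_att + ΣF_rep = (2.7000,-1.4000)
Δp = p'−p = (0.1350,-0.0700); α = Δx/Fx = (27/200) / (27/10) = 1/20
check: Δy/Fy = (-7/100) / (-7/5) = 1/20 ✓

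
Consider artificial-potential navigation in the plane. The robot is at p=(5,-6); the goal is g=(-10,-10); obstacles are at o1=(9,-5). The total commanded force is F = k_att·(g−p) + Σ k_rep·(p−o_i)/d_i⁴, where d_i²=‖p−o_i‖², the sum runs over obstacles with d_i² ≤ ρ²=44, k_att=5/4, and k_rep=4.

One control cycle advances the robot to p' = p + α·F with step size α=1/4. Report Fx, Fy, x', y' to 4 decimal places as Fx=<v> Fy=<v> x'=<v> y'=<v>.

Fx=-18.8054 Fy=-5.0138 x'=0.2987 y'=-7.2535

F_att = 5/4·(g−p) = 5/4·(-15,-4) = (-18.7500,-5.0000)
o1: d²=17 ≤ ρ²=44; F_rep = 4·(-4,-1)/17² = (-0.0554,-0.0138)
F = F_att + ΣF_rep = (-18.8054,-5.0138)
p' = p + 1/4·F = (0.2987,-7.2535)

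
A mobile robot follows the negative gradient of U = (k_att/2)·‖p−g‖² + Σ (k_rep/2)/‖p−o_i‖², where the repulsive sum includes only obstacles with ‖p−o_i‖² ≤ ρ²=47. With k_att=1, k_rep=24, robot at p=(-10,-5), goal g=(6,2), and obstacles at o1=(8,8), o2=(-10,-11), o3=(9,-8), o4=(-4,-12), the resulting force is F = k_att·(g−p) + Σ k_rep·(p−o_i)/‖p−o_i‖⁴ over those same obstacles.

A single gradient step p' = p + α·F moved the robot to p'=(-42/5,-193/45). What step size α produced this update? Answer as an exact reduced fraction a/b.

α = 1/10

F_att = 1·(g−p) = 1·(16,7) = (16.0000,7.0000)
o1: d²=493 > ρ²=47 → inactive
o2: d²=36 ≤ ρ²=47; F_rep = 24·(0,6)/36² = (0.0000,0.1111)
o3: d²=370 > ρ²=47 → inactive
o4: d²=85 > ρ²=47 → inactive
F = F_att + ΣF_rep = (16.0000,7.1111)
Δp = p'−p = (1.6000,0.7111); α = Δx/Fx = (8/5) / (16) = 1/10
check: Δy/Fy = (32/45) / (64/9) = 1/10 ✓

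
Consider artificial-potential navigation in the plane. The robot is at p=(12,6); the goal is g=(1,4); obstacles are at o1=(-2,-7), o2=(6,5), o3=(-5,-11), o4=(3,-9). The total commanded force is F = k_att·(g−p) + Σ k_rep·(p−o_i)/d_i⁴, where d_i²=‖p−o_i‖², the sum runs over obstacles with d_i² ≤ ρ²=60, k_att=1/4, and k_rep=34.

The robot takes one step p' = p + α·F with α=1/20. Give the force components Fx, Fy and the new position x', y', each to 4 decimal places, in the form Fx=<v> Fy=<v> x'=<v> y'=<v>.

Fx=-2.6010 Fy=-0.4752 x'=11.8700 y'=5.9762

F_att = 1/4·(g−p) = 1/4·(-11,-2) = (-2.7500,-0.5000)
o1: d²=365 > ρ²=60 → inactive
o2: d²=37 ≤ ρ²=60; F_rep = 34·(6,1)/37² = (0.1490,0.0248)
o3: d²=578 > ρ²=60 → inactive
o4: d²=306 > ρ²=60 → inactive
F = F_att + ΣF_rep = (-2.6010,-0.4752)
p' = p + 1/20·F = (11.8700,5.9762)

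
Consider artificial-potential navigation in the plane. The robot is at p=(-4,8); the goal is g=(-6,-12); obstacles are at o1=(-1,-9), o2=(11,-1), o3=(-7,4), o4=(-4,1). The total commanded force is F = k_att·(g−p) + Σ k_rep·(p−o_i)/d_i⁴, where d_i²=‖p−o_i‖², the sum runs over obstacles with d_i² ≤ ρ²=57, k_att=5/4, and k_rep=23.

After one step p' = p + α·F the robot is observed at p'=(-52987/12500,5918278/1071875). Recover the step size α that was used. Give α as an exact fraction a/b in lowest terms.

α = 1/10

F_att = 5/4·(g−p) = 5/4·(-2,-20) = (-2.5000,-25.0000)
o1: d²=298 > ρ²=57 → inactive
o2: d²=306 > ρ²=57 → inactive
o3: d²=25 ≤ ρ²=57; F_rep = 23·(3,4)/25² = (0.1104,0.1472)
o4: d²=49 ≤ ρ²=57; F_rep = 23·(0,7)/49² = (0.0000,0.0671)
F = F_att + ΣF_rep = (-2.3896,-24.7857)
Δp = p'−p = (-0.2390,-2.4786); α = Δx/Fx = (-2987/12500) / (-2987/1250) = 1/10
check: Δy/Fy = (-2656722/1071875) / (-5313444/214375) = 1/10 ✓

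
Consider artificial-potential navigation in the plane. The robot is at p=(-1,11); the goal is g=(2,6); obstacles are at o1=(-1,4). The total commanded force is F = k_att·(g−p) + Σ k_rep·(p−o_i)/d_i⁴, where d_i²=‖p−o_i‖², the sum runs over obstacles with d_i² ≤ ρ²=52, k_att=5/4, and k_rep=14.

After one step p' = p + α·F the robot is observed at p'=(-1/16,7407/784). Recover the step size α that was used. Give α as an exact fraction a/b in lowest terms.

F_att = 5/4·(g−p) = 5/4·(3,-5) = (3.7500,-6.2500)
o1: d²=49 ≤ ρ²=52; F_rep = 14·(0,7)/49² = (0.0000,0.0408)
F = F_att + ΣF_rep = (3.7500,-6.2092)
Δp = p'−p = (0.9375,-1.5523); α = Δx/Fx = (15/16) / (15/4) = 1/4
check: Δy/Fy = (-1217/784) / (-1217/196) = 1/4 ✓

α = 1/4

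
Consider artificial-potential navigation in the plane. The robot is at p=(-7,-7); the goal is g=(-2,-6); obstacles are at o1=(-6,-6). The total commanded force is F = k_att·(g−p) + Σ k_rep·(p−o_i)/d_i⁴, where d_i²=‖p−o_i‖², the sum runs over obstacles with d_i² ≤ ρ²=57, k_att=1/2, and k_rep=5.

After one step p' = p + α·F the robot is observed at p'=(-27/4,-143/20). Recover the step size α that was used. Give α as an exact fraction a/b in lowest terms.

F_att = 1/2·(g−p) = 1/2·(5,1) = (2.5000,0.5000)
o1: d²=2 ≤ ρ²=57; F_rep = 5·(-1,-1)/2² = (-1.2500,-1.2500)
F = F_att + ΣF_rep = (1.2500,-0.7500)
Δp = p'−p = (0.2500,-0.1500); α = Δx/Fx = (1/4) / (5/4) = 1/5
check: Δy/Fy = (-3/20) / (-3/4) = 1/5 ✓

α = 1/5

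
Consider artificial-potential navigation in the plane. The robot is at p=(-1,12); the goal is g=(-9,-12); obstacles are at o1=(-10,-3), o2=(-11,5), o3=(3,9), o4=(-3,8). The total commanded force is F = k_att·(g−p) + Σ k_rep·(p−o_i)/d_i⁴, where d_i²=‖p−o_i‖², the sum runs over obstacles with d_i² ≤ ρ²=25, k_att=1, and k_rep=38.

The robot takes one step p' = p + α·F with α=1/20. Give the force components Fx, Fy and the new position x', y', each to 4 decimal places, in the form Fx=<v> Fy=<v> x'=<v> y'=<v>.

Fx=-8.0532 Fy=-23.4376 x'=-1.4027 y'=10.8281

F_att = 1·(g−p) = 1·(-8,-24) = (-8.0000,-24.0000)
o1: d²=306 > ρ²=25 → inactive
o2: d²=149 > ρ²=25 → inactive
o3: d²=25 ≤ ρ²=25; F_rep = 38·(-4,3)/25² = (-0.2432,0.1824)
o4: d²=20 ≤ ρ²=25; F_rep = 38·(2,4)/20² = (0.1900,0.3800)
F = F_att + ΣF_rep = (-8.0532,-23.4376)
p' = p + 1/20·F = (-1.4027,10.8281)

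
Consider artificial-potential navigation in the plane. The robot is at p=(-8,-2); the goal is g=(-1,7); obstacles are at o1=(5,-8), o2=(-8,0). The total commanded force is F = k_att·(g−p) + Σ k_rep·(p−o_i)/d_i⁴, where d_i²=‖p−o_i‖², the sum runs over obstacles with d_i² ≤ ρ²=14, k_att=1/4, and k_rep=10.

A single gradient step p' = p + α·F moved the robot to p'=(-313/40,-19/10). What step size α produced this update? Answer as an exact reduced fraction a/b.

F_att = 1/4·(g−p) = 1/4·(7,9) = (1.7500,2.2500)
o1: d²=205 > ρ²=14 → inactive
o2: d²=4 ≤ ρ²=14; F_rep = 10·(0,-2)/4² = (0.0000,-1.2500)
F = F_att + ΣF_rep = (1.7500,1.0000)
Δp = p'−p = (0.1750,0.1000); α = Δx/Fx = (7/40) / (7/4) = 1/10
check: Δy/Fy = (1/10) / (1) = 1/10 ✓

α = 1/10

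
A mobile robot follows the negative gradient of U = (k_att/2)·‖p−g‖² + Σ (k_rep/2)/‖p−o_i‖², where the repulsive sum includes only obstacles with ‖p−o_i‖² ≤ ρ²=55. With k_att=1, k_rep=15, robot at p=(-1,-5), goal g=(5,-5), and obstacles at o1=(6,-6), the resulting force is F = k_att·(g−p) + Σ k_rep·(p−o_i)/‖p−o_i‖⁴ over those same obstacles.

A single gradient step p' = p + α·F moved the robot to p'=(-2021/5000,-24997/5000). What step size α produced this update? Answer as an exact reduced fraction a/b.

α = 1/10

F_att = 1·(g−p) = 1·(6,0) = (6.0000,0.0000)
o1: d²=50 ≤ ρ²=55; F_rep = 15·(-7,1)/50² = (-0.0420,0.0060)
F = F_att + ΣF_rep = (5.9580,0.0060)
Δp = p'−p = (0.5958,0.0006); α = Δx/Fx = (2979/5000) / (2979/500) = 1/10
check: Δy/Fy = (3/5000) / (3/500) = 1/10 ✓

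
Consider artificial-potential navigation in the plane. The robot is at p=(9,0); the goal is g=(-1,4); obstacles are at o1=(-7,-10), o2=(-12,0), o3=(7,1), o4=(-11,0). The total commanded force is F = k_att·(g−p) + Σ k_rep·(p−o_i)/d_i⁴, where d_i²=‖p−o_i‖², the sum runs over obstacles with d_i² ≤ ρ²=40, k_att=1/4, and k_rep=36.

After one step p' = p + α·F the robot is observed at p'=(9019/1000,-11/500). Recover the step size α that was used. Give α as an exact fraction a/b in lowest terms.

α = 1/20

F_att = 1/4·(g−p) = 1/4·(-10,4) = (-2.5000,1.0000)
o1: d²=356 > ρ²=40 → inactive
o2: d²=441 > ρ²=40 → inactive
o3: d²=5 ≤ ρ²=40; F_rep = 36·(2,-1)/5² = (2.8800,-1.4400)
o4: d²=400 > ρ²=40 → inactive
F = F_att + ΣF_rep = (0.3800,-0.4400)
Δp = p'−p = (0.0190,-0.0220); α = Δx/Fx = (19/1000) / (19/50) = 1/20
check: Δy/Fy = (-11/500) / (-11/25) = 1/20 ✓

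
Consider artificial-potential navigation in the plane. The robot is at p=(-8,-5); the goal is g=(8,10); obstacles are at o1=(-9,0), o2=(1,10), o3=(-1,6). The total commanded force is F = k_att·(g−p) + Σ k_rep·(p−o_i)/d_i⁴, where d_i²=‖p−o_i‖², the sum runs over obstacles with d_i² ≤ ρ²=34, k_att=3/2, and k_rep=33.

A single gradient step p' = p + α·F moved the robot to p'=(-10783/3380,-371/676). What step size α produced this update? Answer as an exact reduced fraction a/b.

F_att = 3/2·(g−p) = 3/2·(16,15) = (24.0000,22.5000)
o1: d²=26 ≤ ρ²=34; F_rep = 33·(1,-5)/26² = (0.0488,-0.2441)
o2: d²=306 > ρ²=34 → inactive
o3: d²=170 > ρ²=34 → inactive
F = F_att + ΣF_rep = (24.0488,22.2559)
Δp = p'−p = (4.8098,4.4512); α = Δx/Fx = (16257/3380) / (16257/676) = 1/5
check: Δy/Fy = (3009/676) / (15045/676) = 1/5 ✓

α = 1/5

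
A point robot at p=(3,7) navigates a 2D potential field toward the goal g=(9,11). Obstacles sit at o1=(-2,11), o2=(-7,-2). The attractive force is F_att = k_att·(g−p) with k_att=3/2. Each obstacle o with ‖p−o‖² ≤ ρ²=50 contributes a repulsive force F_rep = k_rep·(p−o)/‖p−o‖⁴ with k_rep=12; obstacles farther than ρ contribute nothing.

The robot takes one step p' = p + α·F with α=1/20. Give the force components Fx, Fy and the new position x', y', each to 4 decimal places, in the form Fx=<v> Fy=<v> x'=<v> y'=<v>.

F_att = 3/2·(g−p) = 3/2·(6,4) = (9.0000,6.0000)
o1: d²=41 ≤ ρ²=50; F_rep = 12·(5,-4)/41² = (0.0357,-0.0286)
o2: d²=181 > ρ²=50 → inactive
F = F_att + ΣF_rep = (9.0357,5.9714)
p' = p + 1/20·F = (3.4518,7.2986)

Fx=9.0357 Fy=5.9714 x'=3.4518 y'=7.2986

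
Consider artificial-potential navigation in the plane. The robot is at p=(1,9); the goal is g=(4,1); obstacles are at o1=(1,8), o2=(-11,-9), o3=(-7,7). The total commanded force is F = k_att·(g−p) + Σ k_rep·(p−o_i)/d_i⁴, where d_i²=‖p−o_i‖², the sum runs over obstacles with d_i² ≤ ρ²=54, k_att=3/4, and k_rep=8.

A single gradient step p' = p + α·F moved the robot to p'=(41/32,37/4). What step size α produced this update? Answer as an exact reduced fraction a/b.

F_att = 3/4·(g−p) = 3/4·(3,-8) = (2.2500,-6.0000)
o1: d²=1 ≤ ρ²=54; F_rep = 8·(0,1)/1² = (0.0000,8.0000)
o2: d²=468 > ρ²=54 → inactive
o3: d²=68 > ρ²=54 → inactive
F = F_att + ΣF_rep = (2.2500,2.0000)
Δp = p'−p = (0.2812,0.2500); α = Δx/Fx = (9/32) / (9/4) = 1/8
check: Δy/Fy = (1/4) / (2) = 1/8 ✓

α = 1/8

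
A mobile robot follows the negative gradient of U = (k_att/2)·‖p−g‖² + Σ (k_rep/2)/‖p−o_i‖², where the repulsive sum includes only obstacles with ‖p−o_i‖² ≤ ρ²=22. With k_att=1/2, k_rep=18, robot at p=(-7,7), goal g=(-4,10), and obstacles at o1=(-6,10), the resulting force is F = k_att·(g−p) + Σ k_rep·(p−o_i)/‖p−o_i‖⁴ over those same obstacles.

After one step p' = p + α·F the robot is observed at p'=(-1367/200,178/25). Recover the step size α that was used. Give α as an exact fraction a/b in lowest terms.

F_att = 1/2·(g−p) = 1/2·(3,3) = (1.5000,1.5000)
o1: d²=10 ≤ ρ²=22; F_rep = 18·(-1,-3)/10² = (-0.1800,-0.5400)
F = F_att + ΣF_rep = (1.3200,0.9600)
Δp = p'−p = (0.1650,0.1200); α = Δx/Fx = (33/200) / (33/25) = 1/8
check: Δy/Fy = (3/25) / (24/25) = 1/8 ✓

α = 1/8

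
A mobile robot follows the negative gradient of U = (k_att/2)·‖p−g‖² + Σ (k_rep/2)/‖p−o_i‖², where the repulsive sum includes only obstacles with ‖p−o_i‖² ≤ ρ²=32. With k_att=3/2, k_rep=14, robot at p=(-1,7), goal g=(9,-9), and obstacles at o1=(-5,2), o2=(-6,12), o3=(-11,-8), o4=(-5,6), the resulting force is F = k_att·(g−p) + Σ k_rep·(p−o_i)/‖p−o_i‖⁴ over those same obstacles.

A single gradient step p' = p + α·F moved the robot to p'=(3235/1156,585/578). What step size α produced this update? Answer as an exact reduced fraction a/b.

F_att = 3/2·(g−p) = 3/2·(10,-16) = (15.0000,-24.0000)
o1: d²=41 > ρ²=32 → inactive
o2: d²=50 > ρ²=32 → inactive
o3: d²=325 > ρ²=32 → inactive
o4: d²=17 ≤ ρ²=32; F_rep = 14·(4,1)/17² = (0.1938,0.0484)
F = F_att + ΣF_rep = (15.1938,-23.9516)
Δp = p'−p = (3.7984,-5.9879); α = Δx/Fx = (4391/1156) / (4391/289) = 1/4
check: Δy/Fy = (-3461/578) / (-6922/289) = 1/4 ✓

α = 1/4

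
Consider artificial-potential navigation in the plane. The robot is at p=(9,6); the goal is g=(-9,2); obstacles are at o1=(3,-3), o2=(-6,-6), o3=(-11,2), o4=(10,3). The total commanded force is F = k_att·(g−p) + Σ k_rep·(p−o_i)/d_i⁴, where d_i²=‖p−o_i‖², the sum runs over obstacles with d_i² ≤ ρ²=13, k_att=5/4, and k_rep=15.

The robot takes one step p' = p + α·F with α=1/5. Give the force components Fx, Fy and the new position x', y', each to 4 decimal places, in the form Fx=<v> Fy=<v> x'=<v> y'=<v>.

Fx=-22.6500 Fy=-4.5500 x'=4.4700 y'=5.0900

F_att = 5/4·(g−p) = 5/4·(-18,-4) = (-22.5000,-5.0000)
o1: d²=117 > ρ²=13 → inactive
o2: d²=369 > ρ²=13 → inactive
o3: d²=416 > ρ²=13 → inactive
o4: d²=10 ≤ ρ²=13; F_rep = 15·(-1,3)/10² = (-0.1500,0.4500)
F = F_att + ΣF_rep = (-22.6500,-4.5500)
p' = p + 1/5·F = (4.4700,5.0900)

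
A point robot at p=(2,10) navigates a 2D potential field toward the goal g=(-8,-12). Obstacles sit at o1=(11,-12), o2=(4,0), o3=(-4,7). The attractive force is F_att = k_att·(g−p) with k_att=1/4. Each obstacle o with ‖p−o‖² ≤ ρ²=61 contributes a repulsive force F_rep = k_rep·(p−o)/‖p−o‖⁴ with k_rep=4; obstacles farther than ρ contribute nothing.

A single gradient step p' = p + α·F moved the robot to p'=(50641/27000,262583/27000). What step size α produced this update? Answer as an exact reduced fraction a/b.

F_att = 1/4·(g−p) = 1/4·(-10,-22) = (-2.5000,-5.5000)
o1: d²=565 > ρ²=61 → inactive
o2: d²=104 > ρ²=61 → inactive
o3: d²=45 ≤ ρ²=61; F_rep = 4·(6,3)/45² = (0.0119,0.0059)
F = F_att + ΣF_rep = (-2.4881,-5.4941)
Δp = p'−p = (-0.1244,-0.2747); α = Δx/Fx = (-3359/27000) / (-3359/1350) = 1/20
check: Δy/Fy = (-7417/27000) / (-7417/1350) = 1/20 ✓

α = 1/20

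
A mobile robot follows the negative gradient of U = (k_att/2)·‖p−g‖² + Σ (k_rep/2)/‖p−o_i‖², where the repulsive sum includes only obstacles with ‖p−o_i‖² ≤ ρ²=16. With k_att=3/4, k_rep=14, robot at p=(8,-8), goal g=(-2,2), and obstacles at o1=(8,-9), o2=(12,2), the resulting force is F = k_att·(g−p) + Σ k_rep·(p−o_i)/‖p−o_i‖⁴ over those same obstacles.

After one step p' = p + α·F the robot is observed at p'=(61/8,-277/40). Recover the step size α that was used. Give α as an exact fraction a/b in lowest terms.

F_att = 3/4·(g−p) = 3/4·(-10,10) = (-7.5000,7.5000)
o1: d²=1 ≤ ρ²=16; F_rep = 14·(0,1)/1² = (0.0000,14.0000)
o2: d²=116 > ρ²=16 → inactive
F = F_att + ΣF_rep = (-7.5000,21.5000)
Δp = p'−p = (-0.3750,1.0750); α = Δx/Fx = (-3/8) / (-15/2) = 1/20
check: Δy/Fy = (43/40) / (43/2) = 1/20 ✓

α = 1/20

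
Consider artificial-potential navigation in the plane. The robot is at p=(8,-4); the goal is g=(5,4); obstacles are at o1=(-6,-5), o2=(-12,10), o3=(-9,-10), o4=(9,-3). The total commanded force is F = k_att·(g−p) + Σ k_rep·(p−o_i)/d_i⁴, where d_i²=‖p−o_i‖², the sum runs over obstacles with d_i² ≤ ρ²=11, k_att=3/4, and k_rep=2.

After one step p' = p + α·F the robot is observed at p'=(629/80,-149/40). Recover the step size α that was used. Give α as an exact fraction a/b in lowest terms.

F_att = 3/4·(g−p) = 3/4·(-3,8) = (-2.2500,6.0000)
o1: d²=197 > ρ²=11 → inactive
o2: d²=596 > ρ²=11 → inactive
o3: d²=325 > ρ²=11 → inactive
o4: d²=2 ≤ ρ²=11; F_rep = 2·(-1,-1)/2² = (-0.5000,-0.5000)
F = F_att + ΣF_rep = (-2.7500,5.5000)
Δp = p'−p = (-0.1375,0.2750); α = Δx/Fx = (-11/80) / (-11/4) = 1/20
check: Δy/Fy = (11/40) / (11/2) = 1/20 ✓

α = 1/20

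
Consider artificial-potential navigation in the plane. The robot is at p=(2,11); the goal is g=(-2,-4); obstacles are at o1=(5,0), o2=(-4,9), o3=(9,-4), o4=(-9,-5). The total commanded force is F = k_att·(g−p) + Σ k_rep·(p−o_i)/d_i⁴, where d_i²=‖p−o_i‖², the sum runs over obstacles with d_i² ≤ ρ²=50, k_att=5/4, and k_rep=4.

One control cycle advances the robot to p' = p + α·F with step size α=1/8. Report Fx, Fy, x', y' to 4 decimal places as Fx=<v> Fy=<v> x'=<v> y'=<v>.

F_att = 5/4·(g−p) = 5/4·(-4,-15) = (-5.0000,-18.7500)
o1: d²=130 > ρ²=50 → inactive
o2: d²=40 ≤ ρ²=50; F_rep = 4·(6,2)/40² = (0.0150,0.0050)
o3: d²=274 > ρ²=50 → inactive
o4: d²=377 > ρ²=50 → inactive
F = F_att + ΣF_rep = (-4.9850,-18.7450)
p' = p + 1/8·F = (1.3769,8.6569)

Fx=-4.9850 Fy=-18.7450 x'=1.3769 y'=8.6569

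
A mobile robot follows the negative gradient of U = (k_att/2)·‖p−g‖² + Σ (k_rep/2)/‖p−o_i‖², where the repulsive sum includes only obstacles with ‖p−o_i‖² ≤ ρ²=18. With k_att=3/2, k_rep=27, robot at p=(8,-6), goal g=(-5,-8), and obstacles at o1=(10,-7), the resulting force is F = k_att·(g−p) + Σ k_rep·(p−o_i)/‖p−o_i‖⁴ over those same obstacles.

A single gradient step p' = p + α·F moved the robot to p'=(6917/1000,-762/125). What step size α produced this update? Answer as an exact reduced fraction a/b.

F_att = 3/2·(g−p) = 3/2·(-13,-2) = (-19.5000,-3.0000)
o1: d²=5 ≤ ρ²=18; F_rep = 27·(-2,1)/5² = (-2.1600,1.0800)
F = F_att + ΣF_rep = (-21.6600,-1.9200)
Δp = p'−p = (-1.0830,-0.0960); α = Δx/Fx = (-1083/1000) / (-1083/50) = 1/20
check: Δy/Fy = (-12/125) / (-48/25) = 1/20 ✓

α = 1/20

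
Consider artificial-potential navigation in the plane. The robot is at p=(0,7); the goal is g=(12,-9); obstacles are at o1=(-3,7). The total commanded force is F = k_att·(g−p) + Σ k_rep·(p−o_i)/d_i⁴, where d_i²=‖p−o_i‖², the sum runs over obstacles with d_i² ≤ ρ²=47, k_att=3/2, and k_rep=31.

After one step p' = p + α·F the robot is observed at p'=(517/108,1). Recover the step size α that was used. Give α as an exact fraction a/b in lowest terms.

F_att = 3/2·(g−p) = 3/2·(12,-16) = (18.0000,-24.0000)
o1: d²=9 ≤ ρ²=47; F_rep = 31·(3,0)/9² = (1.1481,0.0000)
F = F_att + ΣF_rep = (19.1481,-24.0000)
Δp = p'−p = (4.7870,-6.0000); α = Δx/Fx = (517/108) / (517/27) = 1/4
check: Δy/Fy = (-6) / (-24) = 1/4 ✓

α = 1/4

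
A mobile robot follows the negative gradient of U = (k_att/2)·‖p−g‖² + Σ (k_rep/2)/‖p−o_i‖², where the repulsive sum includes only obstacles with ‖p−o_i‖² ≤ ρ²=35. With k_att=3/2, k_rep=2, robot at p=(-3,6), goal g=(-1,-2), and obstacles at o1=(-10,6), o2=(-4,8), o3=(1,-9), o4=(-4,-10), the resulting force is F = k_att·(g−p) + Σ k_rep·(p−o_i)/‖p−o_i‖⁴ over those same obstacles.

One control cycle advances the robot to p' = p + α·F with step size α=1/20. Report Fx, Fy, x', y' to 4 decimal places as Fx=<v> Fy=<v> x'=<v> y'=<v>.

F_att = 3/2·(g−p) = 3/2·(2,-8) = (3.0000,-12.0000)
o1: d²=49 > ρ²=35 → inactive
o2: d²=5 ≤ ρ²=35; F_rep = 2·(1,-2)/5² = (0.0800,-0.1600)
o3: d²=241 > ρ²=35 → inactive
o4: d²=257 > ρ²=35 → inactive
F = F_att + ΣF_rep = (3.0800,-12.1600)
p' = p + 1/20·F = (-2.8460,5.3920)

Fx=3.0800 Fy=-12.1600 x'=-2.8460 y'=5.3920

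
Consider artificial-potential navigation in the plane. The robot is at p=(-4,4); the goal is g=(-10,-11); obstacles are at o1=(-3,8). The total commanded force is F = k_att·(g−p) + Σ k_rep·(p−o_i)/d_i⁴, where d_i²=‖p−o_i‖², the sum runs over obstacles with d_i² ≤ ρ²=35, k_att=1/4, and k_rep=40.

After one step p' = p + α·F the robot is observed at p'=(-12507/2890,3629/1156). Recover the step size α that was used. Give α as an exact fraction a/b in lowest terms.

α = 1/5

F_att = 1/4·(g−p) = 1/4·(-6,-15) = (-1.5000,-3.7500)
o1: d²=17 ≤ ρ²=35; F_rep = 40·(-1,-4)/17² = (-0.1384,-0.5536)
F = F_att + ΣF_rep = (-1.6384,-4.3036)
Δp = p'−p = (-0.3277,-0.8607); α = Δx/Fx = (-947/2890) / (-947/578) = 1/5
check: Δy/Fy = (-995/1156) / (-4975/1156) = 1/5 ✓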